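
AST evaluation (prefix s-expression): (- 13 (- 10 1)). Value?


Evaluate inner: (- 10 1) = 9
Evaluate root: (- 13 9) = 4
Result: 4


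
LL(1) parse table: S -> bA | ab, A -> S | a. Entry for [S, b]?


For [S, b]: 'b' ∈ FIRST(bA)
Entry: S -> bA


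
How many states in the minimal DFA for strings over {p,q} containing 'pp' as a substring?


KMP-style automaton: 2 progress states + 1 absorbing accept = 3
Minimal DFA: 3 states


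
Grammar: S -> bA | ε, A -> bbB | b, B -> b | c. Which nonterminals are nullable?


A nonterminal is nullable iff some alternative derives ε (directly, or every symbol in it is nullable)
Nullable: {S}


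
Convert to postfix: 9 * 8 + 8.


Left to right (same or higher precedence on left)
Postfix: 9 8 * 8 +


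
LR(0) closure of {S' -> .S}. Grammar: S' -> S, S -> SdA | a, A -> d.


Start: S' -> .S
For each item with dot before a nonterminal B, add B -> .γ for every B-production
Closure: [S' -> .S, S -> .SdA, S -> .a]


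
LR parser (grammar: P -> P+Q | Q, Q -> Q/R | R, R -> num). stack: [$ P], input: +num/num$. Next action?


shift '+' to continue P -> P+Q
Action: shift


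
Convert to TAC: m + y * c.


Break into single-operator statements:
t1 = y * c
t2 = m + t1


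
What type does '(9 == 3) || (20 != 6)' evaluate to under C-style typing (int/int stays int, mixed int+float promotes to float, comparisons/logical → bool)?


Operand types: bool || bool
Rule: logical operators take bool operands and yield bool
Result type: bool


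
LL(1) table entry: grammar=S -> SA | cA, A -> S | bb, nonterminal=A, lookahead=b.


For [A, b]: 'b' ∈ FIRST(bb)
Entry: A -> bb


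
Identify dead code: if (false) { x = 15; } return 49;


condition is constant false, so the whole block is unreachable
Dead: 'if (false) { x = 15; }'


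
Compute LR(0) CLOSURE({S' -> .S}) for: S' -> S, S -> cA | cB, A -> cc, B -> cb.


Start: S' -> .S
For each item with dot before a nonterminal B, add B -> .γ for every B-production
Closure: [S' -> .S, S -> .cA, S -> .cB]


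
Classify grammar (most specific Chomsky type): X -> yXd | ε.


Single nonterminal LHS, but y^n d^n is not regular
Classification: Type 2 (Context-Free)


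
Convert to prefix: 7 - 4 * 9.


'*' binds tighter: tree is (- 7 (* 4 9))
Prefix: - 7 * 4 9


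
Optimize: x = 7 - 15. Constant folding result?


7 - 15 = -8 at compile time
Optimized: x = -8


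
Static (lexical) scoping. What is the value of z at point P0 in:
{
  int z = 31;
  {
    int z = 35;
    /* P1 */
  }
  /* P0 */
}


z declared in the same block as P0
z = 31


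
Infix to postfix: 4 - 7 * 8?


* has higher precedence, evaluate 7*8 first
Postfix: 4 7 8 * -


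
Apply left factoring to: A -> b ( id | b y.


Common prefix: 'b'
Factored: A -> b A', A' -> ( id | y


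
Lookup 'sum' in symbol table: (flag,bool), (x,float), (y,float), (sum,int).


Lookup 'sum' → type int


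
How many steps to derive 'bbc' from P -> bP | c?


Derivation: P => bP => bbP => bbc
Steps: 3


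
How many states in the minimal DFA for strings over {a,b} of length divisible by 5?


Track length mod 5: states 0..4, accept at 0
Minimal DFA: 5 states


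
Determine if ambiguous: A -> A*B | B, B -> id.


precedence layered via separate nonterminal B: deterministic
Unambiguous


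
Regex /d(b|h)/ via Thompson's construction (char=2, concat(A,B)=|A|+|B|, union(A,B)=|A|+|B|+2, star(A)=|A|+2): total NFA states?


Syntax tree has 3 char leaf(s), 1 union(s), 0 star(s)
chars contribute 3×2 = 6; each union adds +2; each star adds +2
Total: 6 + 2 + 0 = 8 states


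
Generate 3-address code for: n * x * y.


Break into single-operator statements:
t1 = n * x
t2 = t1 * y


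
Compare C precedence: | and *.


'*' is multiplicative (level 10); '|' is bitwise OR (level 3)
Higher level binds tighter
'*' has higher precedence than '|'


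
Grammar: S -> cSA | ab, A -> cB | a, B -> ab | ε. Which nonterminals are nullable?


A nonterminal is nullable iff some alternative derives ε (directly, or every symbol in it is nullable)
Nullable: {B}


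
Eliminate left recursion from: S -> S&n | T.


Left-recursive alternatives: S&n; non-recursive: T
Introduce S': S -> TS', S' -> &nS' | ε


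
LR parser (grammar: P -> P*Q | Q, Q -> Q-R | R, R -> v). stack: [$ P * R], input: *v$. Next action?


'R' (not preceded by Q-) is the handle for Q -> R
Action: reduce (Q -> R)


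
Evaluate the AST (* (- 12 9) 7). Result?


Evaluate inner: (- 12 9) = 3
Evaluate root: (* 3 7) = 21
Result: 21


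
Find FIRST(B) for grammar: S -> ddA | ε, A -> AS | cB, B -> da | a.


Per alternative of B: FIRST(da) = {d}; FIRST(a) = {a}
FIRST(B) = {a, d}


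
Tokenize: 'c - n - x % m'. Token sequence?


Scan left to right, longest-match per lexeme
Tokens: ID(c), OP(-), ID(n), OP(-), ID(x), OP(%), ID(m)


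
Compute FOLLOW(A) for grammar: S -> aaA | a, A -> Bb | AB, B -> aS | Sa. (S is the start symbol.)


$ ∈ FOLLOW(S). For each A -> αBβ: add FIRST(β)\{ε} to FOLLOW(B); if β nullable, add FOLLOW(A).
FOLLOW(A) = {$, a, b}


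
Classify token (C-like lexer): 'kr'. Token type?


Pattern: letter/underscore followed by alphanumerics, not a keyword
Type: IDENTIFIER


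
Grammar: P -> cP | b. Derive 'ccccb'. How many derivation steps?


Derivation: P => cP => ccP => cccP => ccccP => ccccb
Steps: 5


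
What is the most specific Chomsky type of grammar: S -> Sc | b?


Left-linear: every RHS is a terminal or one nonterminal followed by a terminal
Classification: Type 3 (Regular)


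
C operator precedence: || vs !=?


'!=' is equality (level 6); '||' is logical OR (level 1)
Higher level binds tighter
'!=' has higher precedence than '||'


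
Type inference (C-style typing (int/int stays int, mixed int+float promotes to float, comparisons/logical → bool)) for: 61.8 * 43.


Operand types: float * int
Rule: mixed int/float promotes to float; int/int stays int
Result type: float


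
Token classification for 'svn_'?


Pattern: letter/underscore followed by alphanumerics, not a keyword
Type: IDENTIFIER


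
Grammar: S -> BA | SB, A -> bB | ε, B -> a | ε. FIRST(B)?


Per alternative of B: FIRST(a) = {a}; FIRST(ε) = {ε}
FIRST(B) = {a, ε}


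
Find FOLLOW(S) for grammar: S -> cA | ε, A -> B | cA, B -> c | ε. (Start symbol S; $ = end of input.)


$ ∈ FOLLOW(S). For each A -> αBβ: add FIRST(β)\{ε} to FOLLOW(B); if β nullable, add FOLLOW(A).
FOLLOW(S) = {$}


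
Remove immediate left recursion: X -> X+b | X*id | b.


Left-recursive alternatives: X+b, X*id; non-recursive: b
Introduce X': X -> bX', X' -> +bX' | *idX' | ε


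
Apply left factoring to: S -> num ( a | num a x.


Common prefix: 'num'
Factored: S -> num S', S' -> ( a | a x


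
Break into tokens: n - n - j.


Scan left to right, longest-match per lexeme
Tokens: ID(n), OP(-), ID(n), OP(-), ID(j)


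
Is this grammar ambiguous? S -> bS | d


right-linear, alternatives start with distinct terminals 'b' vs 'd': unique leftmost derivation
Unambiguous


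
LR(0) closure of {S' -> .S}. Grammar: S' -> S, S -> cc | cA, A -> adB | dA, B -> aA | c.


Start: S' -> .S
For each item with dot before a nonterminal B, add B -> .γ for every B-production
Closure: [S' -> .S, S -> .cc, S -> .cA]


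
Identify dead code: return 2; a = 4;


statement follows a return and is unreachable
Dead: 'a = 4'


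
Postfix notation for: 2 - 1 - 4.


Left to right (same or higher precedence on left)
Postfix: 2 1 - 4 -


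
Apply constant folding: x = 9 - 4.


9 - 4 = 5 at compile time
Optimized: x = 5


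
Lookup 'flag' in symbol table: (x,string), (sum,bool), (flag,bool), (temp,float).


Lookup 'flag' → type bool


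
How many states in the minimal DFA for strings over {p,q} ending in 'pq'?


Track the longest suffix of input matching a prefix of 'pq': 3 classes (prefixes of length 0..2)
Minimal DFA: 3 states


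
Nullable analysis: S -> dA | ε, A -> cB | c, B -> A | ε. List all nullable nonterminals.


A nonterminal is nullable iff some alternative derives ε (directly, or every symbol in it is nullable)
Nullable: {B, S}


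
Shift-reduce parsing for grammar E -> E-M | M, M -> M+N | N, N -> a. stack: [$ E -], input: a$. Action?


no handle ('E-' is not any RHS); shift 'a'
Action: shift


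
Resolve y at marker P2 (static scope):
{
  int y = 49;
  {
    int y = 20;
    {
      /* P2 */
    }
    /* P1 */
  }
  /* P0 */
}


P2's block does not declare y; resolves to the enclosing declaration at depth 1
y = 20


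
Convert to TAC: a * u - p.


Break into single-operator statements:
t1 = a * u
t2 = t1 - p


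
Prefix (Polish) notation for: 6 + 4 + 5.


left-to-right (same/higher precedence on left): tree is (+ (+ 6 4) 5)
Prefix: + + 6 4 5


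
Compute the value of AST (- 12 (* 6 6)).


Evaluate inner: (* 6 6) = 36
Evaluate root: (- 12 36) = -24
Result: -24


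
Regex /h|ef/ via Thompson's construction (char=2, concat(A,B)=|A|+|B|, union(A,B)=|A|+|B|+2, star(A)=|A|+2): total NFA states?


Syntax tree has 3 char leaf(s), 1 union(s), 0 star(s)
chars contribute 3×2 = 6; each union adds +2; each star adds +2
Total: 6 + 2 + 0 = 8 states


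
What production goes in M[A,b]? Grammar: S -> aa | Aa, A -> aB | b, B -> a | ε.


For [A, b]: 'b' ∈ FIRST(b)
Entry: A -> b


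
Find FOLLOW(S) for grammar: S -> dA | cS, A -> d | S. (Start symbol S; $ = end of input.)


$ ∈ FOLLOW(S). For each A -> αBβ: add FIRST(β)\{ε} to FOLLOW(B); if β nullable, add FOLLOW(A).
FOLLOW(S) = {$}


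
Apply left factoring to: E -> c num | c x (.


Common prefix: 'c'
Factored: E -> c E', E' -> num | x (


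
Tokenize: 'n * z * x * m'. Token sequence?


Scan left to right, longest-match per lexeme
Tokens: ID(n), OP(*), ID(z), OP(*), ID(x), OP(*), ID(m)


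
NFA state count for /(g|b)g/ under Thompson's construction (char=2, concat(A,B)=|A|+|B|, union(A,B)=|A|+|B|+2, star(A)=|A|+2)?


Syntax tree has 3 char leaf(s), 1 union(s), 0 star(s)
chars contribute 3×2 = 6; each union adds +2; each star adds +2
Total: 6 + 2 + 0 = 8 states


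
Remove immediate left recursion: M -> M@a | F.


Left-recursive alternatives: M@a; non-recursive: F
Introduce M': M -> FM', M' -> @aM' | ε


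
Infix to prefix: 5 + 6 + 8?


left-to-right (same/higher precedence on left): tree is (+ (+ 5 6) 8)
Prefix: + + 5 6 8


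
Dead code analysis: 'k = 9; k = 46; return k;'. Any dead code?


first assignment to k is overwritten before any read
Dead: 'k = 9'


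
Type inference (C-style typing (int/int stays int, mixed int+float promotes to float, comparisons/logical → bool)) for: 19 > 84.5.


Operand types: int > float
Rule: comparison yields bool
Result type: bool


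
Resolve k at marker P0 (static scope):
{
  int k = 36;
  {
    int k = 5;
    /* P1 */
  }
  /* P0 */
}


k declared in the same block as P0
k = 36


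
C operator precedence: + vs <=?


'+' is additive (level 9); '<=' is relational (level 7)
Higher level binds tighter
'+' has higher precedence than '<='


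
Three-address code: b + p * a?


Break into single-operator statements:
t1 = p * a
t2 = b + t1


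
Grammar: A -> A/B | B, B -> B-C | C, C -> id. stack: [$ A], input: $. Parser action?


start symbol A on stack, input exhausted
Action: accept


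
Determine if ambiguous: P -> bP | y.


right-linear, alternatives start with distinct terminals 'b' vs 'y': unique leftmost derivation
Unambiguous


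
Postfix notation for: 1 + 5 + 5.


Left to right (same or higher precedence on left)
Postfix: 1 5 + 5 +


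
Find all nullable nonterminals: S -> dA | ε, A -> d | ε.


A nonterminal is nullable iff some alternative derives ε (directly, or every symbol in it is nullable)
Nullable: {A, S}


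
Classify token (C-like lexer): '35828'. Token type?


Pattern: digits only
Type: INTEGER_LITERAL


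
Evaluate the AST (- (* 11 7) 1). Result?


Evaluate inner: (* 11 7) = 77
Evaluate root: (- 77 1) = 76
Result: 76


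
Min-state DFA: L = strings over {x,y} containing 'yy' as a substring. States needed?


KMP-style automaton: 2 progress states + 1 absorbing accept = 3
Minimal DFA: 3 states


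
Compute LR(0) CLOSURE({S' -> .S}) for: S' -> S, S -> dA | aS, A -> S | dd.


Start: S' -> .S
For each item with dot before a nonterminal B, add B -> .γ for every B-production
Closure: [S' -> .S, S -> .dA, S -> .aS]


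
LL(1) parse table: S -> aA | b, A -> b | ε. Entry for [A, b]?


For [A, b]: 'b' ∈ FIRST(b)
Entry: A -> b


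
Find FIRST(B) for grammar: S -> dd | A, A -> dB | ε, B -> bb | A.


Per alternative of B: FIRST(bb) = {b}; FIRST(A) = {d, ε}
FIRST(B) = {b, d, ε}


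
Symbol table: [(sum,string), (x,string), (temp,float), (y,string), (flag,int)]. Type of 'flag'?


Lookup 'flag' → type int


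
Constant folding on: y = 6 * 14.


6 * 14 = 84 at compile time
Optimized: y = 84


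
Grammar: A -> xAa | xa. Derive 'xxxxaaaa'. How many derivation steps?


Derivation: A => xAa => xxAaa => xxxAaaa => xxxxaaaa
Steps: 4


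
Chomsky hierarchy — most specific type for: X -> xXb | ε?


Single nonterminal LHS, but x^n b^n is not regular
Classification: Type 2 (Context-Free)


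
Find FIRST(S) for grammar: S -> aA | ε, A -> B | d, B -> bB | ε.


Per alternative of S: FIRST(aA) = {a}; FIRST(ε) = {ε}
FIRST(S) = {a, ε}


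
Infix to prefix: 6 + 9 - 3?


left-to-right (same/higher precedence on left): tree is (- (+ 6 9) 3)
Prefix: - + 6 9 3


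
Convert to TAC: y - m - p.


Break into single-operator statements:
t1 = y - m
t2 = t1 - p


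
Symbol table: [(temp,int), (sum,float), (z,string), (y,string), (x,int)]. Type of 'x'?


Lookup 'x' → type int


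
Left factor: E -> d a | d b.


Common prefix: 'd'
Factored: E -> d E', E' -> a | b


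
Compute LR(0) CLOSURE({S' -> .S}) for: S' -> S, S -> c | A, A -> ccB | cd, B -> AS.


Start: S' -> .S
For each item with dot before a nonterminal B, add B -> .γ for every B-production
Closure: [S' -> .S, S -> .c, S -> .A, A -> .ccB, A -> .cd]


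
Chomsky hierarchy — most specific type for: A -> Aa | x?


Left-linear: every RHS is a terminal or one nonterminal followed by a terminal
Classification: Type 3 (Regular)


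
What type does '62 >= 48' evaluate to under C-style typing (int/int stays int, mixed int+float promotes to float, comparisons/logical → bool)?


Operand types: int >= int
Rule: comparison yields bool
Result type: bool


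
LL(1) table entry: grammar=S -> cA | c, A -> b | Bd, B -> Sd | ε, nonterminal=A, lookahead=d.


For [A, d]: 'd' ∈ FIRST(Bd)
Entry: A -> Bd


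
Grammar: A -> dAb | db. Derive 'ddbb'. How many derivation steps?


Derivation: A => dAb => ddbb
Steps: 2


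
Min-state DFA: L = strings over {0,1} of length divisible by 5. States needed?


Track length mod 5: states 0..4, accept at 0
Minimal DFA: 5 states


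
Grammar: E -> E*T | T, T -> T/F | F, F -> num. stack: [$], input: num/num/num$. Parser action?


no handle on stack; shift 'num'
Action: shift


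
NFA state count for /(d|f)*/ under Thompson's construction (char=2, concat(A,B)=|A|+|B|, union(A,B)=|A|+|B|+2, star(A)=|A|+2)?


Syntax tree has 2 char leaf(s), 1 union(s), 1 star(s)
chars contribute 2×2 = 4; each union adds +2; each star adds +2
Total: 4 + 2 + 2 = 8 states


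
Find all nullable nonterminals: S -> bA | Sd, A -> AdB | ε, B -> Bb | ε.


A nonterminal is nullable iff some alternative derives ε (directly, or every symbol in it is nullable)
Nullable: {A, B}


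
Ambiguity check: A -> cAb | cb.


balanced c^n…b^n: each string has a unique parse
Unambiguous


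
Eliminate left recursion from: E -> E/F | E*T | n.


Left-recursive alternatives: E/F, E*T; non-recursive: n
Introduce E': E -> nE', E' -> /FE' | *TE' | ε


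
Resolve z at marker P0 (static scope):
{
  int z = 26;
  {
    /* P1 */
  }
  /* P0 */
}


z declared in the same block as P0
z = 26


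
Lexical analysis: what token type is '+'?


Pattern: operator symbol
Type: OPERATOR


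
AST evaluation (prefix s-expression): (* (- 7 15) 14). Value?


Evaluate inner: (- 7 15) = -8
Evaluate root: (* -8 14) = -112
Result: -112


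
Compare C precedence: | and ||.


'|' is bitwise OR (level 3); '||' is logical OR (level 1)
Higher level binds tighter
'|' has higher precedence than '||'


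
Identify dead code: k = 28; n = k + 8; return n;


k is read by n's definition; n is returned
No dead code


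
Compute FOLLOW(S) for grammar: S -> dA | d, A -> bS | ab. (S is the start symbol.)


$ ∈ FOLLOW(S). For each A -> αBβ: add FIRST(β)\{ε} to FOLLOW(B); if β nullable, add FOLLOW(A).
FOLLOW(S) = {$}


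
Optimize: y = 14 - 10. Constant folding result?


14 - 10 = 4 at compile time
Optimized: y = 4


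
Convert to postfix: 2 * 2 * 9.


Left to right (same or higher precedence on left)
Postfix: 2 2 * 9 *


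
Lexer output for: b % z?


Scan left to right, longest-match per lexeme
Tokens: ID(b), OP(%), ID(z)


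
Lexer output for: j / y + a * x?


Scan left to right, longest-match per lexeme
Tokens: ID(j), OP(/), ID(y), OP(+), ID(a), OP(*), ID(x)


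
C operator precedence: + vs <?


'+' is additive (level 9); '<' is relational (level 7)
Higher level binds tighter
'+' has higher precedence than '<'


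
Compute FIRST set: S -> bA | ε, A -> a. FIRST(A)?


Per alternative of A: FIRST(a) = {a}
FIRST(A) = {a}


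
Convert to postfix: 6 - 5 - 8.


Left to right (same or higher precedence on left)
Postfix: 6 5 - 8 -


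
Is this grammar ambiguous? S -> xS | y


right-linear, alternatives start with distinct terminals 'x' vs 'y': unique leftmost derivation
Unambiguous


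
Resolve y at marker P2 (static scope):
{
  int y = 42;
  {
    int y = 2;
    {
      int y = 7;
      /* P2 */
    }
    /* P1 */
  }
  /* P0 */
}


y declared in the same block as P2
y = 7


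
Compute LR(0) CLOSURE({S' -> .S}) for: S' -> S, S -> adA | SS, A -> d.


Start: S' -> .S
For each item with dot before a nonterminal B, add B -> .γ for every B-production
Closure: [S' -> .S, S -> .adA, S -> .SS]


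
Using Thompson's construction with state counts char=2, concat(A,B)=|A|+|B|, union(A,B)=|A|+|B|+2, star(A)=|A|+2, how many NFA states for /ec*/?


Syntax tree has 2 char leaf(s), 0 union(s), 1 star(s)
chars contribute 2×2 = 4; each union adds +2; each star adds +2
Total: 4 + 0 + 2 = 6 states


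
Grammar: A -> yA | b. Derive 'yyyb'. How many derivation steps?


Derivation: A => yA => yyA => yyyA => yyyb
Steps: 4


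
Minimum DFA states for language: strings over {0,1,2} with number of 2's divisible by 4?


Track (count of 2) mod 4: states 0..3, accept at 0
Minimal DFA: 4 states


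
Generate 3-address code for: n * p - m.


Break into single-operator statements:
t1 = n * p
t2 = t1 - m


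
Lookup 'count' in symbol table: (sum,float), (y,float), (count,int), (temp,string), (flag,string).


Lookup 'count' → type int


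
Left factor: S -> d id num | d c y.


Common prefix: 'd'
Factored: S -> d S', S' -> id num | c y


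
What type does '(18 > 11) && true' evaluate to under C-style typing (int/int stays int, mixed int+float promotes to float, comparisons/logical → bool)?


Operand types: bool && bool
Rule: logical operators take bool operands and yield bool
Result type: bool


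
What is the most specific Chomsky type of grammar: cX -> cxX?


LHS has context (more than one symbol) and |LHS| ≤ |RHS|
Classification: Type 1 (Context-Sensitive)


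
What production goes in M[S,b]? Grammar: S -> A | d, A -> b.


For [S, b]: 'b' ∈ FIRST(A)
Entry: S -> A


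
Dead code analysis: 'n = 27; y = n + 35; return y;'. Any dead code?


n is read by y's definition; y is returned
No dead code


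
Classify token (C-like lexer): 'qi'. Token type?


Pattern: letter/underscore followed by alphanumerics, not a keyword
Type: IDENTIFIER


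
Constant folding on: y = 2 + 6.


2 + 6 = 8 at compile time
Optimized: y = 8


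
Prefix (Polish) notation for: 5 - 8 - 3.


left-to-right (same/higher precedence on left): tree is (- (- 5 8) 3)
Prefix: - - 5 8 3


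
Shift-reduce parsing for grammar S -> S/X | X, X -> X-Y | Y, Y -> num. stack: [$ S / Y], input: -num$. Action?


'Y' (not preceded by X-) is the handle for X -> Y
Action: reduce (X -> Y)


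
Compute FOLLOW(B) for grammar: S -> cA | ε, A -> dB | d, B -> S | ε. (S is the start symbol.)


$ ∈ FOLLOW(S). For each A -> αBβ: add FIRST(β)\{ε} to FOLLOW(B); if β nullable, add FOLLOW(A).
FOLLOW(B) = {$}


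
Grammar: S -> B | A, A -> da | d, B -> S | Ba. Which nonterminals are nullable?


A nonterminal is nullable iff some alternative derives ε (directly, or every symbol in it is nullable)
Nullable: {}


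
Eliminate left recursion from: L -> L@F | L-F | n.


Left-recursive alternatives: L@F, L-F; non-recursive: n
Introduce L': L -> nL', L' -> @FL' | -FL' | ε


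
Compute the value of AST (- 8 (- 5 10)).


Evaluate inner: (- 5 10) = -5
Evaluate root: (- 8 -5) = 13
Result: 13


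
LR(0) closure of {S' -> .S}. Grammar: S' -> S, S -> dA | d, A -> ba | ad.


Start: S' -> .S
For each item with dot before a nonterminal B, add B -> .γ for every B-production
Closure: [S' -> .S, S -> .dA, S -> .d]


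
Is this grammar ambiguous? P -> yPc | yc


balanced y^n…c^n: each string has a unique parse
Unambiguous


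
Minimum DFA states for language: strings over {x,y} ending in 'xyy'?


Track the longest suffix of input matching a prefix of 'xyy': 4 classes (prefixes of length 0..3)
Minimal DFA: 4 states


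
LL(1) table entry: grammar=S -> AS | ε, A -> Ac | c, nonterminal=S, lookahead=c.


For [S, c]: 'c' ∈ FIRST(AS)
Entry: S -> AS


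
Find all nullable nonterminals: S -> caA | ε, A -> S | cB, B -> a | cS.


A nonterminal is nullable iff some alternative derives ε (directly, or every symbol in it is nullable)
Nullable: {A, S}


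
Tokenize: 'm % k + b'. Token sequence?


Scan left to right, longest-match per lexeme
Tokens: ID(m), OP(%), ID(k), OP(+), ID(b)


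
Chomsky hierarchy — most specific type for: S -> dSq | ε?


Single nonterminal LHS, but d^n q^n is not regular
Classification: Type 2 (Context-Free)


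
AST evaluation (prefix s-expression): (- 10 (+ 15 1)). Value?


Evaluate inner: (+ 15 1) = 16
Evaluate root: (- 10 16) = -6
Result: -6


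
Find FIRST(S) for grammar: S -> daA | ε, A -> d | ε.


Per alternative of S: FIRST(daA) = {d}; FIRST(ε) = {ε}
FIRST(S) = {d, ε}


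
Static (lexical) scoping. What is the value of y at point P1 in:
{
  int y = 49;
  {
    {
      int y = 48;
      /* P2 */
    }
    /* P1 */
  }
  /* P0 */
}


P1's block does not declare y; resolves to the enclosing declaration at depth 0
y = 49


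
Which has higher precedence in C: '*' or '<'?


'*' is multiplicative (level 10); '<' is relational (level 7)
Higher level binds tighter
'*' has higher precedence than '<'


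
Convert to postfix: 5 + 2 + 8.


Left to right (same or higher precedence on left)
Postfix: 5 2 + 8 +


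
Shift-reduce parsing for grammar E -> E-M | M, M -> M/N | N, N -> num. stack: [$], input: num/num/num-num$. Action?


no handle on stack; shift 'num'
Action: shift


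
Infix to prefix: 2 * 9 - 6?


left-to-right (same/higher precedence on left): tree is (- (* 2 9) 6)
Prefix: - * 2 9 6


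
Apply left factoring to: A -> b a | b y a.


Common prefix: 'b'
Factored: A -> b A', A' -> a | y a


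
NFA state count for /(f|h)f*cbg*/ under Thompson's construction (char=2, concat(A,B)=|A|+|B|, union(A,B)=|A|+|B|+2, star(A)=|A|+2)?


Syntax tree has 6 char leaf(s), 1 union(s), 2 star(s)
chars contribute 6×2 = 12; each union adds +2; each star adds +2
Total: 12 + 2 + 4 = 18 states


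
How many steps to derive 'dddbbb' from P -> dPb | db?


Derivation: P => dPb => ddPbb => dddbbb
Steps: 3


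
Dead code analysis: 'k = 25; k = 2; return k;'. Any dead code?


first assignment to k is overwritten before any read
Dead: 'k = 25'


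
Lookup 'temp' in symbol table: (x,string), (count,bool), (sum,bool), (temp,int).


Lookup 'temp' → type int


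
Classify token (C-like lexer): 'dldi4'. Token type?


Pattern: letter/underscore followed by alphanumerics, not a keyword
Type: IDENTIFIER


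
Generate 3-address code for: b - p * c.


Break into single-operator statements:
t1 = p * c
t2 = b - t1


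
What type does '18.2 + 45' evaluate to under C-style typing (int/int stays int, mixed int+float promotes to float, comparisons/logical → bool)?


Operand types: float + int
Rule: mixed int/float promotes to float; int/int stays int
Result type: float


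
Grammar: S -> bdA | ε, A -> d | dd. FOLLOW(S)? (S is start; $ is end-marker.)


$ ∈ FOLLOW(S). For each A -> αBβ: add FIRST(β)\{ε} to FOLLOW(B); if β nullable, add FOLLOW(A).
FOLLOW(S) = {$}


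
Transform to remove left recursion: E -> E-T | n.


Left-recursive alternatives: E-T; non-recursive: n
Introduce E': E -> nE', E' -> -TE' | ε


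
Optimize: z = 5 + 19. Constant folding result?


5 + 19 = 24 at compile time
Optimized: z = 24


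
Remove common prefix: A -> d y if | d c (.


Common prefix: 'd'
Factored: A -> d A', A' -> y if | c (


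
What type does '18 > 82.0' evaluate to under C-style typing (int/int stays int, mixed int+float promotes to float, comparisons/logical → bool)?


Operand types: int > float
Rule: comparison yields bool
Result type: bool


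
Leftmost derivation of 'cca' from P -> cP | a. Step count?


Derivation: P => cP => ccP => cca
Steps: 3


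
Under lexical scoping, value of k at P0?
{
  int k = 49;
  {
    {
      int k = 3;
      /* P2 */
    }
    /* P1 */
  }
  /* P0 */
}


k declared in the same block as P0
k = 49


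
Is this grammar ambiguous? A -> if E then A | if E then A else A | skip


dangling else: 'if E then if E then skip else skip' parses two ways
Ambiguous


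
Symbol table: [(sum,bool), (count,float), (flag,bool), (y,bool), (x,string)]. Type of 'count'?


Lookup 'count' → type float


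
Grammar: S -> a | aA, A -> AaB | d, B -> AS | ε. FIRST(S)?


Per alternative of S: FIRST(a) = {a}; FIRST(aA) = {a}
FIRST(S) = {a}


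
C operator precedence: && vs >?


'>' is relational (level 7); '&&' is logical AND (level 2)
Higher level binds tighter
'>' has higher precedence than '&&'


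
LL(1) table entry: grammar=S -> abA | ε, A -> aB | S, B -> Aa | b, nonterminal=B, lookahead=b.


For [B, b]: 'b' ∈ FIRST(b)
Entry: B -> b


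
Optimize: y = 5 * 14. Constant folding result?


5 * 14 = 70 at compile time
Optimized: y = 70


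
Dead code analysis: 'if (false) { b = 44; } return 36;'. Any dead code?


condition is constant false, so the whole block is unreachable
Dead: 'if (false) { b = 44; }'


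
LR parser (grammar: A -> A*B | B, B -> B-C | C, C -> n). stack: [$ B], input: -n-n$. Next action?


shift '-' to continue B -> B-C
Action: shift


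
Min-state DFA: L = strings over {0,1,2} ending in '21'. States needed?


Track the longest suffix of input matching a prefix of '21': 3 classes (prefixes of length 0..2)
Minimal DFA: 3 states


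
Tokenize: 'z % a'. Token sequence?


Scan left to right, longest-match per lexeme
Tokens: ID(z), OP(%), ID(a)


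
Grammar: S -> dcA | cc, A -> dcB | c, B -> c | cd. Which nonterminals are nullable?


A nonterminal is nullable iff some alternative derives ε (directly, or every symbol in it is nullable)
Nullable: {}


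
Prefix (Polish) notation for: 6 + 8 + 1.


left-to-right (same/higher precedence on left): tree is (+ (+ 6 8) 1)
Prefix: + + 6 8 1


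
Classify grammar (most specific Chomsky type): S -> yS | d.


Right-linear: every RHS is a terminal or a terminal followed by one nonterminal
Classification: Type 3 (Regular)


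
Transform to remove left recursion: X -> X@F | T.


Left-recursive alternatives: X@F; non-recursive: T
Introduce X': X -> TX', X' -> @FX' | ε


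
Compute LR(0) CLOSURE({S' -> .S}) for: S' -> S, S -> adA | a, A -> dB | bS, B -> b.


Start: S' -> .S
For each item with dot before a nonterminal B, add B -> .γ for every B-production
Closure: [S' -> .S, S -> .adA, S -> .a]


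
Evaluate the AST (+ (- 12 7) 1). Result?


Evaluate inner: (- 12 7) = 5
Evaluate root: (+ 5 1) = 6
Result: 6


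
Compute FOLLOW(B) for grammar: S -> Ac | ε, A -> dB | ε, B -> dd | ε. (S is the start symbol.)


$ ∈ FOLLOW(S). For each A -> αBβ: add FIRST(β)\{ε} to FOLLOW(B); if β nullable, add FOLLOW(A).
FOLLOW(B) = {c}


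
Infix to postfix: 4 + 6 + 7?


Left to right (same or higher precedence on left)
Postfix: 4 6 + 7 +


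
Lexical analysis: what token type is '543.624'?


Pattern: digits with a decimal point
Type: FLOAT_LITERAL


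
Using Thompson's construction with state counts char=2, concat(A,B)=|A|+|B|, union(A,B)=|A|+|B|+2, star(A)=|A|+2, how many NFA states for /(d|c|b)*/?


Syntax tree has 3 char leaf(s), 2 union(s), 1 star(s)
chars contribute 3×2 = 6; each union adds +2; each star adds +2
Total: 6 + 4 + 2 = 12 states


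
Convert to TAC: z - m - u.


Break into single-operator statements:
t1 = z - m
t2 = t1 - u


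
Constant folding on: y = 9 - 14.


9 - 14 = -5 at compile time
Optimized: y = -5


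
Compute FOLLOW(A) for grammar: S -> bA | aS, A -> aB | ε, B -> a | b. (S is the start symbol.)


$ ∈ FOLLOW(S). For each A -> αBβ: add FIRST(β)\{ε} to FOLLOW(B); if β nullable, add FOLLOW(A).
FOLLOW(A) = {$}


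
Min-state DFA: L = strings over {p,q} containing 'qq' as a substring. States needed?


KMP-style automaton: 2 progress states + 1 absorbing accept = 3
Minimal DFA: 3 states


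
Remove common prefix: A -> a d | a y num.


Common prefix: 'a'
Factored: A -> a A', A' -> d | y num


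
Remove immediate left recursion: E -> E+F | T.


Left-recursive alternatives: E+F; non-recursive: T
Introduce E': E -> TE', E' -> +FE' | ε


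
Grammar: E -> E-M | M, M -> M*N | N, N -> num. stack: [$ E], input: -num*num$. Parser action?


shift '-' to continue E -> E-M
Action: shift


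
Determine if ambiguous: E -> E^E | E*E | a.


'a^a*a' has two parse trees (no precedence encoded between ^ and *)
Ambiguous


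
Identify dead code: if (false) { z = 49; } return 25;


condition is constant false, so the whole block is unreachable
Dead: 'if (false) { z = 49; }'


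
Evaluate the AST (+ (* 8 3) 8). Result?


Evaluate inner: (* 8 3) = 24
Evaluate root: (+ 24 8) = 32
Result: 32


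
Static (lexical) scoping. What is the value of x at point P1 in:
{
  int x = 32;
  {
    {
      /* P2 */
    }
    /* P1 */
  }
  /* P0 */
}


P1's block does not declare x; resolves to the enclosing declaration at depth 0
x = 32


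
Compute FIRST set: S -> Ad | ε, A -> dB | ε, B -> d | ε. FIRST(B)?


Per alternative of B: FIRST(d) = {d}; FIRST(ε) = {ε}
FIRST(B) = {d, ε}


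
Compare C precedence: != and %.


'%' is multiplicative (level 10); '!=' is equality (level 6)
Higher level binds tighter
'%' has higher precedence than '!='


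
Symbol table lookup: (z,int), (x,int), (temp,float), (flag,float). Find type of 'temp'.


Lookup 'temp' → type float


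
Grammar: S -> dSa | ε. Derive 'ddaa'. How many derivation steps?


Derivation: S => dSa => ddSaa => ddaa
Steps: 3


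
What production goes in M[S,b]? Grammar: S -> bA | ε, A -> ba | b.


For [S, b]: 'b' ∈ FIRST(bA)
Entry: S -> bA


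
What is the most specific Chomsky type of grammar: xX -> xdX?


LHS has context (more than one symbol) and |LHS| ≤ |RHS|
Classification: Type 1 (Context-Sensitive)


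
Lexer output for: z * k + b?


Scan left to right, longest-match per lexeme
Tokens: ID(z), OP(*), ID(k), OP(+), ID(b)


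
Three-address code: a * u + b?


Break into single-operator statements:
t1 = a * u
t2 = t1 + b


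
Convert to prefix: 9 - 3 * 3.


'*' binds tighter: tree is (- 9 (* 3 3))
Prefix: - 9 * 3 3


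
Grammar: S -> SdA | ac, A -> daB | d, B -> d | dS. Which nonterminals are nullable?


A nonterminal is nullable iff some alternative derives ε (directly, or every symbol in it is nullable)
Nullable: {}


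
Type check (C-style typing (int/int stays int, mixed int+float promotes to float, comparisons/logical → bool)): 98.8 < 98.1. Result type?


Operand types: float < float
Rule: comparison yields bool
Result type: bool


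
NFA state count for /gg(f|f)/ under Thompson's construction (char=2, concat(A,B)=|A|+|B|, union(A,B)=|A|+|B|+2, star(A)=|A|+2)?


Syntax tree has 4 char leaf(s), 1 union(s), 0 star(s)
chars contribute 4×2 = 8; each union adds +2; each star adds +2
Total: 8 + 2 + 0 = 10 states


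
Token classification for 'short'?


Pattern: reserved word
Type: KEYWORD


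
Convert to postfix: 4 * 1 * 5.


Left to right (same or higher precedence on left)
Postfix: 4 1 * 5 *


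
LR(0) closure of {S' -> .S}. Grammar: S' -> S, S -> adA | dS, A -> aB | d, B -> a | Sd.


Start: S' -> .S
For each item with dot before a nonterminal B, add B -> .γ for every B-production
Closure: [S' -> .S, S -> .adA, S -> .dS]


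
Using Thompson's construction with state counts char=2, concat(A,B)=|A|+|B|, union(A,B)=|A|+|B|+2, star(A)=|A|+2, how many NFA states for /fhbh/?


Syntax tree has 4 char leaf(s), 0 union(s), 0 star(s)
chars contribute 4×2 = 8; each union adds +2; each star adds +2
Total: 8 + 0 + 0 = 8 states


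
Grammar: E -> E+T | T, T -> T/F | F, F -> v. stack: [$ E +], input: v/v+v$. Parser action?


no handle ('E+' is not any RHS); shift 'v'
Action: shift


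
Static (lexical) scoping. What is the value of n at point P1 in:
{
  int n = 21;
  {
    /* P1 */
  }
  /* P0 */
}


P1's block does not declare n; resolves to the enclosing declaration at depth 0
n = 21


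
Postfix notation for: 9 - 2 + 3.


Left to right (same or higher precedence on left)
Postfix: 9 2 - 3 +


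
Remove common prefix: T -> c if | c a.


Common prefix: 'c'
Factored: T -> c T', T' -> if | a


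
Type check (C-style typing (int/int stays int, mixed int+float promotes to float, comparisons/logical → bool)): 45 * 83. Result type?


Operand types: int * int
Rule: mixed int/float promotes to float; int/int stays int
Result type: int


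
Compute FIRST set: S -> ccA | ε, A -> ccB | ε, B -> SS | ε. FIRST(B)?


Per alternative of B: FIRST(SS) = {c, ε}; FIRST(ε) = {ε}
FIRST(B) = {c, ε}


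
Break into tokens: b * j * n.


Scan left to right, longest-match per lexeme
Tokens: ID(b), OP(*), ID(j), OP(*), ID(n)


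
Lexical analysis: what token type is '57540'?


Pattern: digits only
Type: INTEGER_LITERAL


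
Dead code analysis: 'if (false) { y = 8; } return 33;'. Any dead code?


condition is constant false, so the whole block is unreachable
Dead: 'if (false) { y = 8; }'


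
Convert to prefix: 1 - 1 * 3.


'*' binds tighter: tree is (- 1 (* 1 3))
Prefix: - 1 * 1 3


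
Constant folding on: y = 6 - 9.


6 - 9 = -3 at compile time
Optimized: y = -3


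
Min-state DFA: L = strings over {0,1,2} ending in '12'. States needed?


Track the longest suffix of input matching a prefix of '12': 3 classes (prefixes of length 0..2)
Minimal DFA: 3 states


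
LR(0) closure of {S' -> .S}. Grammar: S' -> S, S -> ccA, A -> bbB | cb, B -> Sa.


Start: S' -> .S
For each item with dot before a nonterminal B, add B -> .γ for every B-production
Closure: [S' -> .S, S -> .ccA]


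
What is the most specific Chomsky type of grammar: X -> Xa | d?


Left-linear: every RHS is a terminal or one nonterminal followed by a terminal
Classification: Type 3 (Regular)


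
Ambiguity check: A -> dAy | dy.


balanced d^n…y^n: each string has a unique parse
Unambiguous


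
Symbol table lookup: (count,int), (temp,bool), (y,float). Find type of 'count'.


Lookup 'count' → type int


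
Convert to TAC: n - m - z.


Break into single-operator statements:
t1 = n - m
t2 = t1 - z


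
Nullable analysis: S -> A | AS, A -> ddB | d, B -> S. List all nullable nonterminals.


A nonterminal is nullable iff some alternative derives ε (directly, or every symbol in it is nullable)
Nullable: {}


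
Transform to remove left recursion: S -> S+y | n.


Left-recursive alternatives: S+y; non-recursive: n
Introduce S': S -> nS', S' -> +yS' | ε


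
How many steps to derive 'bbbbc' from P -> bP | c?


Derivation: P => bP => bbP => bbbP => bbbbP => bbbbc
Steps: 5


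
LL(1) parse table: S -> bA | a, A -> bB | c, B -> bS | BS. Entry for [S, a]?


For [S, a]: 'a' ∈ FIRST(a)
Entry: S -> a


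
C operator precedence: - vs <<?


'-' is additive (level 9); '<<' is shift (level 8)
Higher level binds tighter
'-' has higher precedence than '<<'


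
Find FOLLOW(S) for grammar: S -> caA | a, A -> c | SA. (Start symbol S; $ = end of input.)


$ ∈ FOLLOW(S). For each A -> αBβ: add FIRST(β)\{ε} to FOLLOW(B); if β nullable, add FOLLOW(A).
FOLLOW(S) = {$, a, c}


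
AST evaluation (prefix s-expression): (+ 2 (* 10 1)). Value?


Evaluate inner: (* 10 1) = 10
Evaluate root: (+ 2 10) = 12
Result: 12


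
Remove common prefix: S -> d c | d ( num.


Common prefix: 'd'
Factored: S -> d S', S' -> c | ( num


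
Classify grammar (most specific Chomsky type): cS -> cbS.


LHS has context (more than one symbol) and |LHS| ≤ |RHS|
Classification: Type 1 (Context-Sensitive)


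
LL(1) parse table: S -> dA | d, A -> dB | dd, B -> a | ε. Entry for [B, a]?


For [B, a]: 'a' ∈ FIRST(a)
Entry: B -> a


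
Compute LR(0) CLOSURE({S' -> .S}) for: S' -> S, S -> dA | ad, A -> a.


Start: S' -> .S
For each item with dot before a nonterminal B, add B -> .γ for every B-production
Closure: [S' -> .S, S -> .dA, S -> .ad]


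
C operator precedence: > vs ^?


'>' is relational (level 7); '^' is bitwise XOR (level 4)
Higher level binds tighter
'>' has higher precedence than '^'


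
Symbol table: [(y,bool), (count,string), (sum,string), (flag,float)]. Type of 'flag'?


Lookup 'flag' → type float


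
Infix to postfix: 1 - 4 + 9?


Left to right (same or higher precedence on left)
Postfix: 1 4 - 9 +


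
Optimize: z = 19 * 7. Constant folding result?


19 * 7 = 133 at compile time
Optimized: z = 133


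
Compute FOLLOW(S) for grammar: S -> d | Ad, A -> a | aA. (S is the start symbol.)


$ ∈ FOLLOW(S). For each A -> αBβ: add FIRST(β)\{ε} to FOLLOW(B); if β nullable, add FOLLOW(A).
FOLLOW(S) = {$}


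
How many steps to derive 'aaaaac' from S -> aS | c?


Derivation: S => aS => aaS => aaaS => aaaaS => aaaaaS => aaaaac
Steps: 6


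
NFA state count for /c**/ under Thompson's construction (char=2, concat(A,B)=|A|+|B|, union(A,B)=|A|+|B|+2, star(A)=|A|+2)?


Syntax tree has 1 char leaf(s), 0 union(s), 2 star(s)
chars contribute 1×2 = 2; each union adds +2; each star adds +2
Total: 2 + 0 + 4 = 6 states
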